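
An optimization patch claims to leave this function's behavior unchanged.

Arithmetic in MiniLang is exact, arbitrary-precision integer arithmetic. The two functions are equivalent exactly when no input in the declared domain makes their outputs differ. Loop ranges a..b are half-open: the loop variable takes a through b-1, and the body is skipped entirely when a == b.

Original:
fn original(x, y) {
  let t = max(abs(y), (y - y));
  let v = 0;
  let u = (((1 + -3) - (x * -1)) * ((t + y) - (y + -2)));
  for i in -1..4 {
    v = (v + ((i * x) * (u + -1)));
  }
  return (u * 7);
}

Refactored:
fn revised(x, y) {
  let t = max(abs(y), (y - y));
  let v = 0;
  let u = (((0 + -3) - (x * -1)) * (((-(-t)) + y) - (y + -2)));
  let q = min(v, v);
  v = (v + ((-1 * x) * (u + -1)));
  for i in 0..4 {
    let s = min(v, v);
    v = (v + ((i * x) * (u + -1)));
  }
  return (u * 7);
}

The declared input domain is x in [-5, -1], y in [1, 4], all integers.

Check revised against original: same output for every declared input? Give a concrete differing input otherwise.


Input x=-5, y=1: -147 from original versus -168 from revised.
verdict: not equivalent; witness: x=-5, y=1


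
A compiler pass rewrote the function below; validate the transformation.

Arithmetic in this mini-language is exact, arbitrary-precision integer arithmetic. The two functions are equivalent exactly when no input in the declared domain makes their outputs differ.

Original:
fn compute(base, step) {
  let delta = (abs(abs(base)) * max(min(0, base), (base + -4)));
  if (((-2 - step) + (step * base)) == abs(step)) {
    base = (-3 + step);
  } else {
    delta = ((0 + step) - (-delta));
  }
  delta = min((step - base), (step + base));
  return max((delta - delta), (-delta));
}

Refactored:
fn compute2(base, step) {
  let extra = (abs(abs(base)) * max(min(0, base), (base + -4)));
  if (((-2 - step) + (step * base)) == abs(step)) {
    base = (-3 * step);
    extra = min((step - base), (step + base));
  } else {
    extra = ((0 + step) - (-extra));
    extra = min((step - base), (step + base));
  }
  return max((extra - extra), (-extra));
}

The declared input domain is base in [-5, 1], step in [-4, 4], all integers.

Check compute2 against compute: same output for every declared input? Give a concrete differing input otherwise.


Run the pair on base=-2, step=-1.
compute: delta=-4, then (((-2 - step) + (step * base)) == abs(step)) is true, then base=-4, then delta=-5, then returns 5
compute2: extra=-4, then (((-2 - step) + (step * base)) == abs(step)) is true, then base=3, then extra=-4, then returns 4
5 vs 4 — the two versions disagree here.
verdict: not equivalent; witness: base=-2, step=-1


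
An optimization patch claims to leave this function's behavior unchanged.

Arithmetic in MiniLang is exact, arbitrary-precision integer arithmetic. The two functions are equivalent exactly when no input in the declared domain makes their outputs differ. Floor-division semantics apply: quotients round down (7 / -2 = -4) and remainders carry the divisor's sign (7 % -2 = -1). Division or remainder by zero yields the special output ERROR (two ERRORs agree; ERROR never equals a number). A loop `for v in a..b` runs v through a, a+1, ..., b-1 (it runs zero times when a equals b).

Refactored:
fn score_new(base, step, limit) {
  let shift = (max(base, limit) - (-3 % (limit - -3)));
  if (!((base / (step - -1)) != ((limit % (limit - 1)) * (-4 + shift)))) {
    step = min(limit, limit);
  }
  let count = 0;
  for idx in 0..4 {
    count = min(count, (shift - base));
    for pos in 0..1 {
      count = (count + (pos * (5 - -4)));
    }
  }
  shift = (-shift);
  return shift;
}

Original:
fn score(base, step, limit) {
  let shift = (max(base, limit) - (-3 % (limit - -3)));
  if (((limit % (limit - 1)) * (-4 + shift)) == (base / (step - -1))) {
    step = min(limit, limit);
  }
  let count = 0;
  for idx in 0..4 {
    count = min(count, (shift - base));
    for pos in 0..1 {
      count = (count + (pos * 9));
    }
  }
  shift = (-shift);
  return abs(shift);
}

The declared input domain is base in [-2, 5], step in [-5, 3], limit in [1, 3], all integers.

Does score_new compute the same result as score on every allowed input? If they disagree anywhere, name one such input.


There is a counterexample at base=3, step=-5, limit=2: 1 on one side, -1 on the other.
score: shift = 1; (((limit % (limit - 1)) * (-4 + shift)) == (base / (step - -1))) -> false; count = 0; [idx=0]; count = -2; [pos=0]; count = -2; [idx=1]; count = -2; [pos=0]; count = -2; [idx=2]; count = -2; [pos=0]; count = -2; [idx=3]; count = -2; [pos=0]; count = -2; shift = -1; return 1
score_new: shift = 1; (!((base / (step - -1)) != ((limit % (limit - 1)) * (-4 + shift)))) -> false; count = 0; [idx=0]; count = -2; [pos=0]; count = -2; [idx=1]; count = -2; [pos=0]; count = -2; [idx=2]; count = -2; [pos=0]; count = -2; [idx=3]; count = -2; [pos=0]; count = -2; shift = -1; return -1
verdict: not equivalent; witness: base=3, step=-5, limit=2


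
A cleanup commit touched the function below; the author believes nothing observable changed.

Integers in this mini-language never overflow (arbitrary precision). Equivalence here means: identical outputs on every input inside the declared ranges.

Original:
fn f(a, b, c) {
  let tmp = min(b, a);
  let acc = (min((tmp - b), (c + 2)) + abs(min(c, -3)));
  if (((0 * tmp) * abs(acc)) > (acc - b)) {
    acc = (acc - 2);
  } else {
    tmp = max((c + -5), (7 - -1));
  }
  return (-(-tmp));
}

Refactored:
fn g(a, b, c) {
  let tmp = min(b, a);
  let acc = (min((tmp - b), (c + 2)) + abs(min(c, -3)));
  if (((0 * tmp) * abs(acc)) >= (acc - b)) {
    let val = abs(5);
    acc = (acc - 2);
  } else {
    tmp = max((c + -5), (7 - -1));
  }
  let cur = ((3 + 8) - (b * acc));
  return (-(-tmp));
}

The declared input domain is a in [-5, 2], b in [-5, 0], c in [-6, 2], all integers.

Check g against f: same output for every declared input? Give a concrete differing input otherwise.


Input a=-5, b=-1, c=-3: 8 from f versus -5 from g.
verdict: not equivalent; witness: a=-5, b=-1, c=-3


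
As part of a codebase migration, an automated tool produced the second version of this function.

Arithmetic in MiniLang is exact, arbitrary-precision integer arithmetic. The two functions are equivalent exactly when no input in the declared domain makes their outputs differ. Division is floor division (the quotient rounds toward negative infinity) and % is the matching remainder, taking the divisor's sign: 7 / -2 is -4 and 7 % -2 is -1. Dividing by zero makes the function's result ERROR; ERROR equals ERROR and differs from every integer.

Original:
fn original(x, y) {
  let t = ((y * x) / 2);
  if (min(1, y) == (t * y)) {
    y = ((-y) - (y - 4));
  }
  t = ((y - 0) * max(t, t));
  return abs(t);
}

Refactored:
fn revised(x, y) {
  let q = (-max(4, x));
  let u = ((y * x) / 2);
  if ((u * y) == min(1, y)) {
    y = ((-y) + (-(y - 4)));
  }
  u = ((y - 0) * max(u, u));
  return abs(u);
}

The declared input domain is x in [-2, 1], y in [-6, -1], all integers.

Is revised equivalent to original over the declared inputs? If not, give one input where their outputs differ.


The suspicious-looking change has no observable effect anywhere in the declared ranges.
Tracing x=-1, y=-6: original: t := 3 | (min(1, y) == (t * y)): false | t := -18 | result 18 | revised: q := -4 | u := 3 | ((u * y) == min(1, y)): false | u := -18 | result 18 — matching result 18.
Across all 24 domain points the two functions coincide.
verdict: equivalent


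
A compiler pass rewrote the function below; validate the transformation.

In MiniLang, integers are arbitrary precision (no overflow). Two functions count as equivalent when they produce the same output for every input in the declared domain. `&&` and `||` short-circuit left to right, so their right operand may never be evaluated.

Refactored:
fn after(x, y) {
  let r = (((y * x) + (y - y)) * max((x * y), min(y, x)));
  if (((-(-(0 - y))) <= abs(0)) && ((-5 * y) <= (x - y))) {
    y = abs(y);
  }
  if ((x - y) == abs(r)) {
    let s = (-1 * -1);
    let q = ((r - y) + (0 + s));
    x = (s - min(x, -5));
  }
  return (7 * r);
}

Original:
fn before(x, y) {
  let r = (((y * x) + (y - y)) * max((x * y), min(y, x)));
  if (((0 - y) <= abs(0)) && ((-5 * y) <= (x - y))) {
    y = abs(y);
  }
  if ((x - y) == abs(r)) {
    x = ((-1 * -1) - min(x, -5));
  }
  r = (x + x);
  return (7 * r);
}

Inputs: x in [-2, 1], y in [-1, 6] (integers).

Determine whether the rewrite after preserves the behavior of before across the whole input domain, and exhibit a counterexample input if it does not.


On input x=-2, y=-1, before returns -28 while after returns 28.
verdict: not equivalent; witness: x=-2, y=-1


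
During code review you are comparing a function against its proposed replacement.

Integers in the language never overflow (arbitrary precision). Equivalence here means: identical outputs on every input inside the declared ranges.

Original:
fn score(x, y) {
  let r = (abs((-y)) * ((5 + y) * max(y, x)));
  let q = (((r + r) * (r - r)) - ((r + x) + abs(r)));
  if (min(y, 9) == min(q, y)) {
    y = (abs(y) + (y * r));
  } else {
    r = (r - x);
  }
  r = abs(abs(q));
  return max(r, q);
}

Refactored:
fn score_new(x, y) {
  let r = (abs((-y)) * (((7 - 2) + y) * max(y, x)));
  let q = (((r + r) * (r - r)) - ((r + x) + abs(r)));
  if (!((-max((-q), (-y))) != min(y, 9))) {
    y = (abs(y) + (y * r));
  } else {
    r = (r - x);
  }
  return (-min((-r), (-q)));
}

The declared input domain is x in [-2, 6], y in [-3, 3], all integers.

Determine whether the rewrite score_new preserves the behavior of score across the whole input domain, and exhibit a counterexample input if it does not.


Try x=-2, y=1.
score: r=6, then q=-10, then (min(y, 9) == min(q, y)) is false, then r=8, then r=10, then returns 10
score_new: r=6, then q=-10, then (!((-max((-q), (-y))) != min(y, 9))) is false, then r=8, then returns 8
10 != 8, so the rewrite changes behavior.
verdict: not equivalent; witness: x=-2, y=1


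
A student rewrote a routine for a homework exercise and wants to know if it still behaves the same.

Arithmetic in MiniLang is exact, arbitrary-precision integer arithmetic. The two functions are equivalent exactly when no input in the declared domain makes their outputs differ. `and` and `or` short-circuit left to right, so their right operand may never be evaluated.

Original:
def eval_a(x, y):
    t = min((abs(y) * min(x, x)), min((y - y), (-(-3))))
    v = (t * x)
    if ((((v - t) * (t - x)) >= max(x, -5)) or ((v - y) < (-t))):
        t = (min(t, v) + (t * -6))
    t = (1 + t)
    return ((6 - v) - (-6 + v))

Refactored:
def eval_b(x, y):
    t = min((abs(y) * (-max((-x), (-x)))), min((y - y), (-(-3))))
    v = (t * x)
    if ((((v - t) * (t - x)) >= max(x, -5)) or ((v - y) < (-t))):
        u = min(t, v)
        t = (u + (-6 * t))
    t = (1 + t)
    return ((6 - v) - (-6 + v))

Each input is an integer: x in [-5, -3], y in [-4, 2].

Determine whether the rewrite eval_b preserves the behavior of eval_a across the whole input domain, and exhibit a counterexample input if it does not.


Equivalent — the differences include local variable names differ, and min/max/abs usage differs, and statement counts differ, yet no declared input distinguishes the two.
As a probe, take x=-5, y=2: eval_a runs t = -10; v = 50; ((((v - t) * (t - x)) >= max(x, -5)) or ((v - y) < (-t))) -> false; t = -9; return -88; eval_b runs t = -10; v = 50; ((((v - t) * (t - x)) >= max(x, -5)) or ((v - y) < (-t))) -> false; t = -9; return -88; both end at -88.
Every one of the 21 inputs gives matching results.
verdict: equivalent


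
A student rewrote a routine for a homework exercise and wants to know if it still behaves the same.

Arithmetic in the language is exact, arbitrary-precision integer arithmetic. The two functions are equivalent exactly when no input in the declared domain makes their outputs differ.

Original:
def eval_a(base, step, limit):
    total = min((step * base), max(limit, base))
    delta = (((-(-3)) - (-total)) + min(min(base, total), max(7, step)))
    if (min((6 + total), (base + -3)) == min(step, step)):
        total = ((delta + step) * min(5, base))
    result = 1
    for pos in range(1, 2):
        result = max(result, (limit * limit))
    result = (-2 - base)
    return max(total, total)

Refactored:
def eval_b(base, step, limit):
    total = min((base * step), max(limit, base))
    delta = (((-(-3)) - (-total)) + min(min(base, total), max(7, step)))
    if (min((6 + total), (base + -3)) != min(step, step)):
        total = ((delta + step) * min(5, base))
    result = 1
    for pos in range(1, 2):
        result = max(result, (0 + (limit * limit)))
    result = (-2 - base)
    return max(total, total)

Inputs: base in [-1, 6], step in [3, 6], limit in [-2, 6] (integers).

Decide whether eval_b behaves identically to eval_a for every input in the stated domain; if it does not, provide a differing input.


These are not equivalent — on base=-1, step=3, limit=-2 the outputs split (-3 vs 0).
eval_a: total = -3; delta = -3; (min((6 + total), (base + -3)) == min(step, step)) -> false; result = 1; [pos=1]; result = 4; result = -1; return -3
eval_b: total = -3; delta = -3; (min((6 + total), (base + -3)) != min(step, step)) -> true; total = 0; result = 1; [pos=1]; result = 4; result = -1; return 0
verdict: not equivalent; witness: base=-1, step=3, limit=-2


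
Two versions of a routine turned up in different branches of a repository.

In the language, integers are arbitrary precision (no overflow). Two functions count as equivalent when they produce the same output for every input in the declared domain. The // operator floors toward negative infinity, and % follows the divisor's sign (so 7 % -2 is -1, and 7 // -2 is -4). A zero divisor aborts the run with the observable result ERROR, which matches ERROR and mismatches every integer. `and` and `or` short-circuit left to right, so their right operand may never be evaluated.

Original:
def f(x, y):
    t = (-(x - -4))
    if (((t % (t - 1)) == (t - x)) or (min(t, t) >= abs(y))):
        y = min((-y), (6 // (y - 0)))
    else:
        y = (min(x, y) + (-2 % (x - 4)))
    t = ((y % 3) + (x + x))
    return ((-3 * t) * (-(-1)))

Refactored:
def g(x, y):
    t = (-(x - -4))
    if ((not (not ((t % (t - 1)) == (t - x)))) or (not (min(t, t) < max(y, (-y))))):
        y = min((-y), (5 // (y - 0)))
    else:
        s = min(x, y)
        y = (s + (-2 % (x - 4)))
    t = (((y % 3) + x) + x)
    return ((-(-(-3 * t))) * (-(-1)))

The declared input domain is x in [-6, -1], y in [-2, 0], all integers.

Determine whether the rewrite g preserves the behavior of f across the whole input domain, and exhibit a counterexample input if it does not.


There is a counterexample at x=-6, y=-1: 36 on one side, 33 on the other.
f: t = 2; (((t % (t - 1)) == (t - x)) or (min(t, t) >= abs(y))) -> true; y = -6; t = -12; return 36
g: t = 2; ((not (not ((t % (t - 1)) == (t - x)))) or (not (min(t, t) < max(y, (-y))))) -> true; y = -5; t = -11; return 33
verdict: not equivalent; witness: x=-6, y=-1


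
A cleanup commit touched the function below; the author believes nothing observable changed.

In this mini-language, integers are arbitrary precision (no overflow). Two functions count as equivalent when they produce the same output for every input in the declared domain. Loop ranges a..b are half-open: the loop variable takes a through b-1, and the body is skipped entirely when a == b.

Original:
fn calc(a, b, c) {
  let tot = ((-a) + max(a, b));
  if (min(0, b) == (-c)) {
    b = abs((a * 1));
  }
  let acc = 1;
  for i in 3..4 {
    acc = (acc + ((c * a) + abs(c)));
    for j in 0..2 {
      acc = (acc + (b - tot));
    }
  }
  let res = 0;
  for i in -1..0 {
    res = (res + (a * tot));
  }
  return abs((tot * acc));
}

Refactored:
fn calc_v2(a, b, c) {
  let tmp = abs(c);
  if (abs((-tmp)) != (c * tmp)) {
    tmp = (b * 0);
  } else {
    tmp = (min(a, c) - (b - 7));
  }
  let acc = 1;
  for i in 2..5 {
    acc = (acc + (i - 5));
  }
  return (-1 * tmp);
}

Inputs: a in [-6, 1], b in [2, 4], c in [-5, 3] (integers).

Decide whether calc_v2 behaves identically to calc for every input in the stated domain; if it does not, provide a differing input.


At a=-6, b=2, c=-5: calc gives 192, calc_v2 gives 0.
verdict: not equivalent; witness: a=-6, b=2, c=-5


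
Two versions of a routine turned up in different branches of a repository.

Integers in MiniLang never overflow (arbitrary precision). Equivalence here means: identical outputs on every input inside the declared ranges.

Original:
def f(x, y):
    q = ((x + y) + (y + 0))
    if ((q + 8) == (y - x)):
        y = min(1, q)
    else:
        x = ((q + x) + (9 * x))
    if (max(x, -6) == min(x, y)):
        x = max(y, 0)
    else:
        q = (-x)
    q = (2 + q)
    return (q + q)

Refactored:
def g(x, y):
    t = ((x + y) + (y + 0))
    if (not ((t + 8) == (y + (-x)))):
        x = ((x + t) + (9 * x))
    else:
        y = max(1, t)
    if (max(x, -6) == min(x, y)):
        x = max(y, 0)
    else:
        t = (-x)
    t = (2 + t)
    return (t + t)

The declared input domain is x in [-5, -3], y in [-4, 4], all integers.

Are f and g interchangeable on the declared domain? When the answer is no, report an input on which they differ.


Take x=-3, y=-2.
f: q := -7 | ((q + 8) == (y - x)): true | y := -7 | (max(x, -6) == min(x, y)): false | q := 3 | q := 5 | result 10
g: t := -7 | (not ((t + 8) == (y + (-x)))): false | y := 1 | (max(x, -6) == min(x, y)): true | x := 1 | t := -5 | result -10
10 vs -10 — the two versions disagree here.
verdict: not equivalent; witness: x=-3, y=-2


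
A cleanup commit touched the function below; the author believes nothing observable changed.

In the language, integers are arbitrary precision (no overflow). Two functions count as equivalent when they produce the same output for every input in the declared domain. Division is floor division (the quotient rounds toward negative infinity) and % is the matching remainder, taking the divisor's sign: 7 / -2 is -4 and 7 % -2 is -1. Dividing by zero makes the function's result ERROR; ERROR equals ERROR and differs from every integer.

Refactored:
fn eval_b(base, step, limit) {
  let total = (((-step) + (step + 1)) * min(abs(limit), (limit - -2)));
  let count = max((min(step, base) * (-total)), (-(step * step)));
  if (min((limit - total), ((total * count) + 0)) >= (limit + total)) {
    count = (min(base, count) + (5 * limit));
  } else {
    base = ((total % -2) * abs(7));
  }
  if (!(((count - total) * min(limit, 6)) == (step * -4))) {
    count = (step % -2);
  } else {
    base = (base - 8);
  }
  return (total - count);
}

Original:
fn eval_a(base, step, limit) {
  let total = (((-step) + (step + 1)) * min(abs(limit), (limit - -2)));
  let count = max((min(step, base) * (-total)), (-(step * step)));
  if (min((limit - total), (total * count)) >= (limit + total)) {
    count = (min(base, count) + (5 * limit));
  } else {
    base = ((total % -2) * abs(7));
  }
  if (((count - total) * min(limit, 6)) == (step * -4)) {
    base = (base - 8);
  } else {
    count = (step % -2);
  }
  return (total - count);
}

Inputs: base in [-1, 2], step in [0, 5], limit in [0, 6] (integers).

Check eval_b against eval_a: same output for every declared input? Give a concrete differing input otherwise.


The two versions differ — the changes include boolean connective usage differs, and constant usage differs, and arithmetic usage differs.
One worked example (base=0, step=2, limit=0) — eval_a: total becomes 0; next count becomes 0; next (min((limit - total), (total * count)) >= (limit + total)) evaluates to true; next count becomes 0; next (((count - total) * min(limit, 6)) == (step * -4)) evaluates to false; next count becomes 0; next final value 0; eval_b: total becomes 0; next count becomes 0; next (min((limit - total), ((total * count) + 0)) >= (limit + total)) evaluates to true; next count becomes 0; next (!(((count - total) * min(limit, 6)) == (step * -4))) evaluates to true; next count becomes 0; next final value 0; agreement on 0.
Across all 168 domain points the two functions coincide.
verdict: equivalent


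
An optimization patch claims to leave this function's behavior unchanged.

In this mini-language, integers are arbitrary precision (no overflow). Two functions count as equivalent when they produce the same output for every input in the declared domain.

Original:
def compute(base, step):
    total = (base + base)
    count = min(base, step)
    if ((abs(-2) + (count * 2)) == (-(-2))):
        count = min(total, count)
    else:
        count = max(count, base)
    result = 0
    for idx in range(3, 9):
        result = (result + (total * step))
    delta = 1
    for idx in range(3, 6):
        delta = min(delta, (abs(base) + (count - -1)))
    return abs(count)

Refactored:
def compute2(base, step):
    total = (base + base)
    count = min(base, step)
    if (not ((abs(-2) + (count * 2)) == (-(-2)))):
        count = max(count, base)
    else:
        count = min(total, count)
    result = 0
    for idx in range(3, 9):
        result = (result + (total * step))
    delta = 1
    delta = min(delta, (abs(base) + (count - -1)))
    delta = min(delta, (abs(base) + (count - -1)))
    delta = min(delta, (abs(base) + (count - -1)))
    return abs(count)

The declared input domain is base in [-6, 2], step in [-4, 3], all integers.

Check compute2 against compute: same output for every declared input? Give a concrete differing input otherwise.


Behavior is preserved: although statement counts differ, and arithmetic usage differs, and loop structure differs, and boolean connective usage differs, and min/max/abs usage differs, and constant usage differs, the outputs never diverge.
Tracing base=0, step=-3: compute: total becomes 0; next count becomes -3; next ((abs(-2) + (count * 2)) == (-(-2))) evaluates to false; next count becomes 0; next result becomes 0; next at idx=3:; next result becomes 0; next at idx=4:; next result becomes 0; next at idx=5:; next result becomes 0; next at idx=6:; next result becomes 0; next at idx=7:; next result becomes 0; next at idx=8:; next result becomes 0; next delta becomes 1; next at idx=3:; next delta becomes 1; next at idx=4:; next delta becomes 1; next at idx=5:; next delta becomes 1; next final value 0 | compute2: total becomes 0; next count becomes -3; next (not ((abs(-2) + (count * 2)) == (-(-2)))) evaluates to true; next count becomes 0; next result becomes 0; next at idx=3:; next result becomes 0; next at idx=4:; next result becomes 0; next at idx=5:; next result becomes 0; next at idx=6:; next result becomes 0; next at idx=7:; next result becomes 0; next at idx=8:; next result becomes 0; next delta becomes 1; next delta becomes 1; next delta becomes 1; next delta becomes 1; next final value 0 — matching result 0.
Across all 72 domain points the two functions coincide.
verdict: equivalent


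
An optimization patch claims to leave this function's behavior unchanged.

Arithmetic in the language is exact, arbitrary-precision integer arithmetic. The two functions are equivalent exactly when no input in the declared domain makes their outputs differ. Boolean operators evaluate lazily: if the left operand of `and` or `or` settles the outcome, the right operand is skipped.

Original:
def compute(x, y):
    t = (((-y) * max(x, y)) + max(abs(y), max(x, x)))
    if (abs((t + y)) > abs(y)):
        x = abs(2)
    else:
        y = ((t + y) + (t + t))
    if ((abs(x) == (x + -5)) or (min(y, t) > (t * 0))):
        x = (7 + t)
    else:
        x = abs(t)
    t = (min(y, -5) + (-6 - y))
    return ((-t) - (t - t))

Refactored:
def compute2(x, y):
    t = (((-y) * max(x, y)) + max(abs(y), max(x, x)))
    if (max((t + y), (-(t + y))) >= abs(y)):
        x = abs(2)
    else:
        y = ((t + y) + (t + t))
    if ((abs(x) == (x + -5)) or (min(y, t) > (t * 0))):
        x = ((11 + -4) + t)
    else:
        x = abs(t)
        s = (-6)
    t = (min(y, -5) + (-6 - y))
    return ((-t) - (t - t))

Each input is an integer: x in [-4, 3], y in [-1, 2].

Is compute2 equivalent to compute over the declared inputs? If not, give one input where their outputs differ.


Evaluate both at x=1, y=-1.
compute: t := 2 | (abs((t + y)) > abs(y)): false | y := 5 | ((abs(x) == (x + -5)) or (min(y, t) > (t * 0))): true | x := 9 | t := -16 | result 16
compute2: t := 2 | (max((t + y), (-(t + y))) >= abs(y)): true | x := 2 | ((abs(x) == (x + -5)) or (min(y, t) > (t * 0))): false | x := 2 | s := -6 | t := -10 | result 10
16 != 10, so the rewrite changes behavior.
verdict: not equivalent; witness: x=1, y=-1


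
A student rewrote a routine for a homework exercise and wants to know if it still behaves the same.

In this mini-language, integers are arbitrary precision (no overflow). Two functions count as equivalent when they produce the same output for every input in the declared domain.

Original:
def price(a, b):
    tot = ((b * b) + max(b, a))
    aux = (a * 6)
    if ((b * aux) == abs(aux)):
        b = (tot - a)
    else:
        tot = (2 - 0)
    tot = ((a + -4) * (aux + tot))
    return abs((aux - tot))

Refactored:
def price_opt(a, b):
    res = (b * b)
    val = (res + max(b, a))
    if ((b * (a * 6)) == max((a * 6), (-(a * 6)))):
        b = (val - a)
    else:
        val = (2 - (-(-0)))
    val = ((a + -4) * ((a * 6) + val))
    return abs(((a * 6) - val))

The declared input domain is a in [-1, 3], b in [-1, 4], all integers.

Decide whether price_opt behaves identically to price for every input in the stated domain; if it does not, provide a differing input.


Comparing the listings, the differences include: min/max/abs usage differs, plus arithmetic usage differs, plus local variable names differ, plus constant usage differs.
Spot check at a=0, b=-1 — price: tot = 1; aux = 0; ((b * aux) == abs(aux)) -> true; b = 1; tot = -4; return 4. price_opt: res = 1; val = 1; ((b * (a * 6)) == max((a * 6), (-(a * 6)))) -> true; b = 1; val = -4; return 4. Both give 4.
Across all 30 domain points the two functions coincide.
verdict: equivalent


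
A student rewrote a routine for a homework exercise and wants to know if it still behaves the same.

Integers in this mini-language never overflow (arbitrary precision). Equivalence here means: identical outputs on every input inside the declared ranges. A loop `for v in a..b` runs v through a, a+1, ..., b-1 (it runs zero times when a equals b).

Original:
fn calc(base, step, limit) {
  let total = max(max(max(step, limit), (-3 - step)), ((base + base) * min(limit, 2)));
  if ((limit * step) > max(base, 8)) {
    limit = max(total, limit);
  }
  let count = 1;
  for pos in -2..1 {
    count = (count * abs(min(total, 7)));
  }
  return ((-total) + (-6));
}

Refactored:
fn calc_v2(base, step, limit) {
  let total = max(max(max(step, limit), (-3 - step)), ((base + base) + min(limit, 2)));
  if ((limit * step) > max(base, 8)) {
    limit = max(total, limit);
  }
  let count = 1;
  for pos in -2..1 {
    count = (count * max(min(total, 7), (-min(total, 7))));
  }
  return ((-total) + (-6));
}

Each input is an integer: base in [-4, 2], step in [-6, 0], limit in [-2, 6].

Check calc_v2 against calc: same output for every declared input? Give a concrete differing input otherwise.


Try base=-4, step=-6, limit=-2.
calc: total := 16 | ((limit * step) > max(base, 8)): true | limit := 16 | count := 1 | iter pos=-2: | count := 7 | iter pos=-1: | count := 49 | iter pos=0: | count := 343 | result -22
calc_v2: total := 3 | ((limit * step) > max(base, 8)): true | limit := 3 | count := 1 | iter pos=-2: | count := 3 | iter pos=-1: | count := 9 | iter pos=0: | count := 27 | result -9
-22 != -9, so the rewrite changes behavior.
verdict: not equivalent; witness: base=-4, step=-6, limit=-2


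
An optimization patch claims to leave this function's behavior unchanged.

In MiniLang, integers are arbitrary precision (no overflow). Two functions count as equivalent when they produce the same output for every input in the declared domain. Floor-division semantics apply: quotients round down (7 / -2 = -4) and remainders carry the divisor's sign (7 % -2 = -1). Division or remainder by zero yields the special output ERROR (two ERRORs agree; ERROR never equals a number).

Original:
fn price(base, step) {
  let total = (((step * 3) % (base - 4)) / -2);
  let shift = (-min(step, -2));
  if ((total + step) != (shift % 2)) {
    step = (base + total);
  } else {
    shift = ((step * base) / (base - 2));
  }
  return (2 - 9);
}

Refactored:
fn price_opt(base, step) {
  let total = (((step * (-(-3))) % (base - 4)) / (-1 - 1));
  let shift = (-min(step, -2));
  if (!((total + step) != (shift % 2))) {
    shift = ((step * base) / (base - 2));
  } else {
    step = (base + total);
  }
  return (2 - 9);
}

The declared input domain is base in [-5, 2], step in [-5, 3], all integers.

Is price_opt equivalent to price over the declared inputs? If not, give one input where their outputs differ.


Equivalent — the differences include constant usage differs, boolean connective usage differs, arithmetic usage differs, yet no declared input distinguishes the two.
Tracing base=0, step=-3: price: total := 0 | shift := 3 | ((total + step) != (shift % 2)): true | step := 0 | result -7 | price_opt: total := 0 | shift := 3 | (!((total + step) != (shift % 2))): false | step := 0 | result -7 — matching result -7.
Every one of the 72 inputs gives matching results.
verdict: equivalent


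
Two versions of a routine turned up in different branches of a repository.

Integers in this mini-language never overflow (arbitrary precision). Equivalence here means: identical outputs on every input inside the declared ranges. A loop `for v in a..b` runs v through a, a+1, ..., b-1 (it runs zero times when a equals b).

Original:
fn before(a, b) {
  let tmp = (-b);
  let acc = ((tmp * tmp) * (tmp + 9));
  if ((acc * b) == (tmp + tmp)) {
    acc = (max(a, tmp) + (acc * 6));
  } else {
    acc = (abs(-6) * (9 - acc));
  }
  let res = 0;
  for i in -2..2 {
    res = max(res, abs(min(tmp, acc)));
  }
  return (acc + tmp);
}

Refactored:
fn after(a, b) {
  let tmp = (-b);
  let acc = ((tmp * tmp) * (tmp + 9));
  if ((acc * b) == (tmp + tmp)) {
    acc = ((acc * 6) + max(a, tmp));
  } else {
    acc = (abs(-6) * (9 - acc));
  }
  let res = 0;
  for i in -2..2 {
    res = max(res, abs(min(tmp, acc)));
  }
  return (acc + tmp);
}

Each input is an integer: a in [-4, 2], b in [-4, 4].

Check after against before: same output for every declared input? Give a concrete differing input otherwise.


Equivalent — the differences include same computation, different form, yet no declared input distinguishes the two.
Spot check at a=2, b=3 — before: tmp := -3 | acc := 54 | ((acc * b) == (tmp + tmp)): false | acc := -270 | res := 0 | iter i=-2: | res := 270 | iter i=-1: | res := 270 | iter i=0: | res := 270 | iter i=1: | res := 270 | result -273. after: tmp := -3 | acc := 54 | ((acc * b) == (tmp + tmp)): false | acc := -270 | res := 0 | iter i=-2: | res := 270 | iter i=-1: | res := 270 | iter i=0: | res := 270 | iter i=1: | res := 270 | result -273. Both give -273.
Every one of the 63 inputs gives matching results.
verdict: equivalent


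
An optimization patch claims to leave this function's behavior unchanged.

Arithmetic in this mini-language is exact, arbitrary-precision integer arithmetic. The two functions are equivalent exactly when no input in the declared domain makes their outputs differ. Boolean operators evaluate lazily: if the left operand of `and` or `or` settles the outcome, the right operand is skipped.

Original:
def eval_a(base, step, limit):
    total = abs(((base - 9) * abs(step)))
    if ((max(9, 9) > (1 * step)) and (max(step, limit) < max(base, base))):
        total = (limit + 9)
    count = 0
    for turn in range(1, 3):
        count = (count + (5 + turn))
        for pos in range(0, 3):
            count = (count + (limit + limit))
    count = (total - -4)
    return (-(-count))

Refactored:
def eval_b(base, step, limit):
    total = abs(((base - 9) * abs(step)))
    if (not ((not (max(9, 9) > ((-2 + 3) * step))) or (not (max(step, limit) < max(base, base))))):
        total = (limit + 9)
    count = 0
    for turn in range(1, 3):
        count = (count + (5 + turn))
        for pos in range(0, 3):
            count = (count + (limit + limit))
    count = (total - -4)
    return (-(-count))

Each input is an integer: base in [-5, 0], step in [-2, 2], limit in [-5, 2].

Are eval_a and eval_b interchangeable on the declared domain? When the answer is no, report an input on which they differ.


Differences: constant usage differs; and arithmetic usage differs; and boolean connective usage differs — yet all 240 inputs agree.
verdict: equivalent


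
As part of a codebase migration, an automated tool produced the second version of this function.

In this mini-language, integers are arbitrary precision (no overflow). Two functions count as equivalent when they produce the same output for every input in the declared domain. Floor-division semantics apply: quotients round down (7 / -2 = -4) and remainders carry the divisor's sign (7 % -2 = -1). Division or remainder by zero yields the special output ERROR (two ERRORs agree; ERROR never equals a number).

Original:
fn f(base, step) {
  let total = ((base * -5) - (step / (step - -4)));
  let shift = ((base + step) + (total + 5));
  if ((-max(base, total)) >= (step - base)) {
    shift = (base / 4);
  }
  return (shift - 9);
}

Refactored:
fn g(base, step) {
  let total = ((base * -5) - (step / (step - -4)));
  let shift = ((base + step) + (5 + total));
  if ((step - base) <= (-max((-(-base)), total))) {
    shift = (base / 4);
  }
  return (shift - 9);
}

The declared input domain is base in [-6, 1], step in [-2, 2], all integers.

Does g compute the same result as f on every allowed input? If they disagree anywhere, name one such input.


Although comparison usage differs, 40/40 inputs agree.
verdict: equivalent


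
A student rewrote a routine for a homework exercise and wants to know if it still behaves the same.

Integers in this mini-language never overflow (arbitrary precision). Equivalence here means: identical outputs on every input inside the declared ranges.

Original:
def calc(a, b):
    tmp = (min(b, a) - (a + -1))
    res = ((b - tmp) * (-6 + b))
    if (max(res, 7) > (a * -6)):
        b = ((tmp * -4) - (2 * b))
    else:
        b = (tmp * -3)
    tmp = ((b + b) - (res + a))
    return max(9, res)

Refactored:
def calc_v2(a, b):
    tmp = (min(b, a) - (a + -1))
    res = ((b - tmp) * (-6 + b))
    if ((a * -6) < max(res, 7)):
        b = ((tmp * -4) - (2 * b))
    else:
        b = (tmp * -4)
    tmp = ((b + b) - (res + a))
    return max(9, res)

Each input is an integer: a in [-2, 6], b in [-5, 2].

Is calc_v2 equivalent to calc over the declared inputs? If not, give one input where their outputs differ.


The one real change (`-3` became `-4`) has no effect anywhere in the declared ranges.
Spot check at a=-1, b=1 — calc: tmp=1, then res=0, then (max(res, 7) > (a * -6)) is true, then b=-6, then tmp=-11, then returns 9. calc_v2: tmp=1, then res=0, then ((a * -6) < max(res, 7)) is true, then b=-6, then tmp=-11, then returns 9. Both give 9.
Checked all 72 inputs in the declared domain: the outputs agree on every one.
verdict: equivalent


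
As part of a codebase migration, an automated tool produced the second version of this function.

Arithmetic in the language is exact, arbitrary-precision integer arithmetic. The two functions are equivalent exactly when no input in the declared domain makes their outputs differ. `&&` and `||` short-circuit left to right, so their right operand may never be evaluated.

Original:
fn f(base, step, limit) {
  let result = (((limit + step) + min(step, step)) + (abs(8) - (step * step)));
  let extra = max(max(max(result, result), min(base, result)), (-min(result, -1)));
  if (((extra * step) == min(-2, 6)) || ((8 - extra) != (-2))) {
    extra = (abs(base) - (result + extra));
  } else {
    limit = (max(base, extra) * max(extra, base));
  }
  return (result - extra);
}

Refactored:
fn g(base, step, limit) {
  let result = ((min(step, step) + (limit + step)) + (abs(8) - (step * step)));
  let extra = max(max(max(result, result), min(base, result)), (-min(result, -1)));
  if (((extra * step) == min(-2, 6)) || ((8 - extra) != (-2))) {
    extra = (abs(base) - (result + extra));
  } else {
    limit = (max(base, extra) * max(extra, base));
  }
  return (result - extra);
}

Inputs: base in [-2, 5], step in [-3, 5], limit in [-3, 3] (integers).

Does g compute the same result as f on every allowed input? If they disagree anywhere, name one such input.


Differences: same computation, different form — yet all 504 inputs agree.
verdict: equivalent


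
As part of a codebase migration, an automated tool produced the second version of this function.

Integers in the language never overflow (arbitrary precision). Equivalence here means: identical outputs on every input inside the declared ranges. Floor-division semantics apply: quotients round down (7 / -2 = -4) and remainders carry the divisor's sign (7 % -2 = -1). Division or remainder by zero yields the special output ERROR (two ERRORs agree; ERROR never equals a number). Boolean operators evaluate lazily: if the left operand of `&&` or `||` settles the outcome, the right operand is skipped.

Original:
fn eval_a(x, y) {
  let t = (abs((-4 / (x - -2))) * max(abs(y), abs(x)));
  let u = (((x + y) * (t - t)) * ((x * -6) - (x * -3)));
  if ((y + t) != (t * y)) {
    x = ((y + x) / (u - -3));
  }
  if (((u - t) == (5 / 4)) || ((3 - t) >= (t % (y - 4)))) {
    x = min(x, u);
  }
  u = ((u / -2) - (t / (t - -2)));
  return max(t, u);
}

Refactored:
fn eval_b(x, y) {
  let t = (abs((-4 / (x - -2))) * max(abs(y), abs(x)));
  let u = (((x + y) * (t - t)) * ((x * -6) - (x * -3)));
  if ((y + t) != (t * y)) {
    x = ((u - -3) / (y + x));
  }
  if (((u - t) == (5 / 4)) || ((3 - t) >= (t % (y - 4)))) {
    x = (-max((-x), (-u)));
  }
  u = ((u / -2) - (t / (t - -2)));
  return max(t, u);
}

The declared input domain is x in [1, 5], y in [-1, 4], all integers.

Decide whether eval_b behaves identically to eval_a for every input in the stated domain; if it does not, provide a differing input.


Try x=1, y=-1.
eval_a: t := 2 | u := 0 | ((y + t) != (t * y)): true | x := 0 | (((u - t) == (5 / 4)) || ((3 - t) >= (t % (y - 4)))): true | x := 0 | u := 0 | result 2
eval_b: t := 2 | u := 0 | ((y + t) != (t * y)): true | divide-by-zero, output ERROR
2 and ERROR differ, so these are not the same function on this domain.
verdict: not equivalent; witness: x=1, y=-1


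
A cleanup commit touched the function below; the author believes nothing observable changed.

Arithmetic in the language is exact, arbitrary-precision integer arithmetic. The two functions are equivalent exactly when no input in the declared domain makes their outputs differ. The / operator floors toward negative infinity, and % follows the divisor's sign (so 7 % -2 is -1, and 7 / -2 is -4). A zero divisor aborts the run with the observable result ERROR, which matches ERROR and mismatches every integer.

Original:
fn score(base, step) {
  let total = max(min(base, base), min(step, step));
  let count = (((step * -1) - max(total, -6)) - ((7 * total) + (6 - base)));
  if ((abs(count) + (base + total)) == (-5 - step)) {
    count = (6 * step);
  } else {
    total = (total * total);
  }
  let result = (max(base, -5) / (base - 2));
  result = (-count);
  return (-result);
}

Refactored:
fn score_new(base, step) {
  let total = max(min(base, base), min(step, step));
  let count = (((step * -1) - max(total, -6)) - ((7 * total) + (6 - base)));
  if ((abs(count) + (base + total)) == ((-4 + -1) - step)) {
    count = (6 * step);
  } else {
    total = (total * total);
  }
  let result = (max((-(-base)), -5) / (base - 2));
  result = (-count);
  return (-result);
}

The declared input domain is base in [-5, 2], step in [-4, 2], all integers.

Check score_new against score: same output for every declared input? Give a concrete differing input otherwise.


Reading the diff, among the changes: arithmetic usage differs, and constant usage differs.
Tracing base=-4, step=-3: score: total := -3 | count := 17 | ((abs(count) + (base + total)) == (-5 - step)): false | total := 9 | result := 0 | result := -17 | result 17 | score_new: total := -3 | count := 17 | ((abs(count) + (base + total)) == ((-4 + -1) - step)): false | total := 9 | result := 0 | result := -17 | result 17 — matching result 17.
Sweeping the whole domain (56 inputs) finds no disagreement.
verdict: equivalent
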